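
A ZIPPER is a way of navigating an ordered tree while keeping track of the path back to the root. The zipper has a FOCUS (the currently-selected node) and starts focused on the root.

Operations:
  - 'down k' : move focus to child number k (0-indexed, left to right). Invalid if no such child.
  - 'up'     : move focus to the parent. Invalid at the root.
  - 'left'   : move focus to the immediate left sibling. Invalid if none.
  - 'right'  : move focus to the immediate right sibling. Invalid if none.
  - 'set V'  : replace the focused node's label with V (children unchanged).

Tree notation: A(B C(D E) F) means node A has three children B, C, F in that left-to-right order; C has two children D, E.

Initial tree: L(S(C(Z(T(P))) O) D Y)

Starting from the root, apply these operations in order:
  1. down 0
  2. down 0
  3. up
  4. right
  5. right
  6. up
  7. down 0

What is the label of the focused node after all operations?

Answer: S

Derivation:
Step 1 (down 0): focus=S path=0 depth=1 children=['C', 'O'] left=[] right=['D', 'Y'] parent=L
Step 2 (down 0): focus=C path=0/0 depth=2 children=['Z'] left=[] right=['O'] parent=S
Step 3 (up): focus=S path=0 depth=1 children=['C', 'O'] left=[] right=['D', 'Y'] parent=L
Step 4 (right): focus=D path=1 depth=1 children=[] left=['S'] right=['Y'] parent=L
Step 5 (right): focus=Y path=2 depth=1 children=[] left=['S', 'D'] right=[] parent=L
Step 6 (up): focus=L path=root depth=0 children=['S', 'D', 'Y'] (at root)
Step 7 (down 0): focus=S path=0 depth=1 children=['C', 'O'] left=[] right=['D', 'Y'] parent=L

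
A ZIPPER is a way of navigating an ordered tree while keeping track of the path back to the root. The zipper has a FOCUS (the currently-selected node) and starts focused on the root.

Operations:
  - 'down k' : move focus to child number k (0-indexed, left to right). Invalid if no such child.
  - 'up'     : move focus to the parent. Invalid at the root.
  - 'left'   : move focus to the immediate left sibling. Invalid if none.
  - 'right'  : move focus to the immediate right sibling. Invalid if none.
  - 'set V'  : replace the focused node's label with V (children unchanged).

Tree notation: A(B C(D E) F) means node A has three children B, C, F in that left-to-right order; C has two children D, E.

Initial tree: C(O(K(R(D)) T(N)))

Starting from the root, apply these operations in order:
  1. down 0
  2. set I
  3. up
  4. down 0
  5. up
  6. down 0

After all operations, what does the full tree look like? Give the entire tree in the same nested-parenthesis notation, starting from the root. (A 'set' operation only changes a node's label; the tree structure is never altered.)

Step 1 (down 0): focus=O path=0 depth=1 children=['K', 'T'] left=[] right=[] parent=C
Step 2 (set I): focus=I path=0 depth=1 children=['K', 'T'] left=[] right=[] parent=C
Step 3 (up): focus=C path=root depth=0 children=['I'] (at root)
Step 4 (down 0): focus=I path=0 depth=1 children=['K', 'T'] left=[] right=[] parent=C
Step 5 (up): focus=C path=root depth=0 children=['I'] (at root)
Step 6 (down 0): focus=I path=0 depth=1 children=['K', 'T'] left=[] right=[] parent=C

Answer: C(I(K(R(D)) T(N)))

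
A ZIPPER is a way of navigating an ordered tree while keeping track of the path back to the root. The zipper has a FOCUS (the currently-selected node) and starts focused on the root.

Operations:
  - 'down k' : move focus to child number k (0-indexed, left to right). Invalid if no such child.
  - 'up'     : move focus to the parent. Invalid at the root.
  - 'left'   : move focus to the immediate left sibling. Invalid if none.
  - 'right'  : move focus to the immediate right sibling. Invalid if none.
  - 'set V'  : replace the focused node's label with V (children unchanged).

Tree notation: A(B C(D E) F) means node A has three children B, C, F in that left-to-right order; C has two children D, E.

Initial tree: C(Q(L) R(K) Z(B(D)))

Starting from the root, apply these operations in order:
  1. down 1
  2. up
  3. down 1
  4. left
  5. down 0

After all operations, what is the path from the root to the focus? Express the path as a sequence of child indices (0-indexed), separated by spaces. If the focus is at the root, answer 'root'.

Answer: 0 0

Derivation:
Step 1 (down 1): focus=R path=1 depth=1 children=['K'] left=['Q'] right=['Z'] parent=C
Step 2 (up): focus=C path=root depth=0 children=['Q', 'R', 'Z'] (at root)
Step 3 (down 1): focus=R path=1 depth=1 children=['K'] left=['Q'] right=['Z'] parent=C
Step 4 (left): focus=Q path=0 depth=1 children=['L'] left=[] right=['R', 'Z'] parent=C
Step 5 (down 0): focus=L path=0/0 depth=2 children=[] left=[] right=[] parent=Q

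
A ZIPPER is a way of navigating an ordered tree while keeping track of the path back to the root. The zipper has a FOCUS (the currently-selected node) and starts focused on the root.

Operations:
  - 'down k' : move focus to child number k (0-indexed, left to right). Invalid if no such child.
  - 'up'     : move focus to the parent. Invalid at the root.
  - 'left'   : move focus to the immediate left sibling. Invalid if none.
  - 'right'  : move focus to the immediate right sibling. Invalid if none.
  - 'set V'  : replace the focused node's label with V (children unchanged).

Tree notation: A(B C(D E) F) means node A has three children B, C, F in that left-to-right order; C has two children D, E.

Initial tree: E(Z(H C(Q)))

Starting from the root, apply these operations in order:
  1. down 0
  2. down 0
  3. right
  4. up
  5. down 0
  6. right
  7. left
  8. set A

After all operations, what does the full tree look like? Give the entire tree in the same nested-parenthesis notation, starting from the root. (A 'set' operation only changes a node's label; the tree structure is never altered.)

Step 1 (down 0): focus=Z path=0 depth=1 children=['H', 'C'] left=[] right=[] parent=E
Step 2 (down 0): focus=H path=0/0 depth=2 children=[] left=[] right=['C'] parent=Z
Step 3 (right): focus=C path=0/1 depth=2 children=['Q'] left=['H'] right=[] parent=Z
Step 4 (up): focus=Z path=0 depth=1 children=['H', 'C'] left=[] right=[] parent=E
Step 5 (down 0): focus=H path=0/0 depth=2 children=[] left=[] right=['C'] parent=Z
Step 6 (right): focus=C path=0/1 depth=2 children=['Q'] left=['H'] right=[] parent=Z
Step 7 (left): focus=H path=0/0 depth=2 children=[] left=[] right=['C'] parent=Z
Step 8 (set A): focus=A path=0/0 depth=2 children=[] left=[] right=['C'] parent=Z

Answer: E(Z(A C(Q)))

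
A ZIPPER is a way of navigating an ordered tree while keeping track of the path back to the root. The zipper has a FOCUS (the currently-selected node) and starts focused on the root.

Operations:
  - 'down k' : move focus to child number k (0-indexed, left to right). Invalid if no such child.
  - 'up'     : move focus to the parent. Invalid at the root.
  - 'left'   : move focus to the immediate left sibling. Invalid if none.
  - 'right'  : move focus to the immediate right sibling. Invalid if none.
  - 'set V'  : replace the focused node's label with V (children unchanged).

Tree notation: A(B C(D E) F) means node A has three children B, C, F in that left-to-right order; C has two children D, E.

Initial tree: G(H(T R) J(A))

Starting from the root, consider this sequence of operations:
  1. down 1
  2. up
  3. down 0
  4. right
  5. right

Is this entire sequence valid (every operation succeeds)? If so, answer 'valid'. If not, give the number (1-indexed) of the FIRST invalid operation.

Step 1 (down 1): focus=J path=1 depth=1 children=['A'] left=['H'] right=[] parent=G
Step 2 (up): focus=G path=root depth=0 children=['H', 'J'] (at root)
Step 3 (down 0): focus=H path=0 depth=1 children=['T', 'R'] left=[] right=['J'] parent=G
Step 4 (right): focus=J path=1 depth=1 children=['A'] left=['H'] right=[] parent=G
Step 5 (right): INVALID

Answer: 5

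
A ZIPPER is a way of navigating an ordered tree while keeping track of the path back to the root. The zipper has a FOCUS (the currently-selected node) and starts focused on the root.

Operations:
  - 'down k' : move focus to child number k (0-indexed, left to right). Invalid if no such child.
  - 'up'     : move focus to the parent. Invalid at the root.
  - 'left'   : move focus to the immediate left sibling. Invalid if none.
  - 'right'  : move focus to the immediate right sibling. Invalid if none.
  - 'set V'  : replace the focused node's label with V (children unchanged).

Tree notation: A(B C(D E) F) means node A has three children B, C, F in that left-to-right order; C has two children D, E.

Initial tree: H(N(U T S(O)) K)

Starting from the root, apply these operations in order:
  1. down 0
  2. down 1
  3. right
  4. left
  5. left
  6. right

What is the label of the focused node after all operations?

Answer: T

Derivation:
Step 1 (down 0): focus=N path=0 depth=1 children=['U', 'T', 'S'] left=[] right=['K'] parent=H
Step 2 (down 1): focus=T path=0/1 depth=2 children=[] left=['U'] right=['S'] parent=N
Step 3 (right): focus=S path=0/2 depth=2 children=['O'] left=['U', 'T'] right=[] parent=N
Step 4 (left): focus=T path=0/1 depth=2 children=[] left=['U'] right=['S'] parent=N
Step 5 (left): focus=U path=0/0 depth=2 children=[] left=[] right=['T', 'S'] parent=N
Step 6 (right): focus=T path=0/1 depth=2 children=[] left=['U'] right=['S'] parent=N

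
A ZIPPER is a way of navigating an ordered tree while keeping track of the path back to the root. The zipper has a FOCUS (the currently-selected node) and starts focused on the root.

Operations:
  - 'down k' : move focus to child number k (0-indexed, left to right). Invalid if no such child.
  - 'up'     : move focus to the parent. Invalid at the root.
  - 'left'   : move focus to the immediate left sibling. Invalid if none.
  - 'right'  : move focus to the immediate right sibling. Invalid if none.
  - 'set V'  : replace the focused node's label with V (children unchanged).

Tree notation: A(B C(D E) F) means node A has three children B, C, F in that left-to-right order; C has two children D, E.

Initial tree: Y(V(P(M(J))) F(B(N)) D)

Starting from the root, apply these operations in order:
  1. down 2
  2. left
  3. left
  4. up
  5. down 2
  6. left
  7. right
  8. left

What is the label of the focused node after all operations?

Answer: F

Derivation:
Step 1 (down 2): focus=D path=2 depth=1 children=[] left=['V', 'F'] right=[] parent=Y
Step 2 (left): focus=F path=1 depth=1 children=['B'] left=['V'] right=['D'] parent=Y
Step 3 (left): focus=V path=0 depth=1 children=['P'] left=[] right=['F', 'D'] parent=Y
Step 4 (up): focus=Y path=root depth=0 children=['V', 'F', 'D'] (at root)
Step 5 (down 2): focus=D path=2 depth=1 children=[] left=['V', 'F'] right=[] parent=Y
Step 6 (left): focus=F path=1 depth=1 children=['B'] left=['V'] right=['D'] parent=Y
Step 7 (right): focus=D path=2 depth=1 children=[] left=['V', 'F'] right=[] parent=Y
Step 8 (left): focus=F path=1 depth=1 children=['B'] left=['V'] right=['D'] parent=Y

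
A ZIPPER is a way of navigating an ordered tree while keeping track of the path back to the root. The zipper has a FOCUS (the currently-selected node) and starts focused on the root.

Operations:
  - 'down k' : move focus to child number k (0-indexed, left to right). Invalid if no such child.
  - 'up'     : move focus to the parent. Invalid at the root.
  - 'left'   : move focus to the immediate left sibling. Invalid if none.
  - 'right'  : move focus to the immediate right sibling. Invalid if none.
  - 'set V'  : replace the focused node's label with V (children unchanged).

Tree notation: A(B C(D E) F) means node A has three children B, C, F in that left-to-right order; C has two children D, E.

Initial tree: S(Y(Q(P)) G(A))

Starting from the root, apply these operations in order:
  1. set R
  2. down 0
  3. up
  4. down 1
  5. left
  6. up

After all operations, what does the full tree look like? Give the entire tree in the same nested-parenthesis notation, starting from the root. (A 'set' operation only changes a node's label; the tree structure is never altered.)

Answer: R(Y(Q(P)) G(A))

Derivation:
Step 1 (set R): focus=R path=root depth=0 children=['Y', 'G'] (at root)
Step 2 (down 0): focus=Y path=0 depth=1 children=['Q'] left=[] right=['G'] parent=R
Step 3 (up): focus=R path=root depth=0 children=['Y', 'G'] (at root)
Step 4 (down 1): focus=G path=1 depth=1 children=['A'] left=['Y'] right=[] parent=R
Step 5 (left): focus=Y path=0 depth=1 children=['Q'] left=[] right=['G'] parent=R
Step 6 (up): focus=R path=root depth=0 children=['Y', 'G'] (at root)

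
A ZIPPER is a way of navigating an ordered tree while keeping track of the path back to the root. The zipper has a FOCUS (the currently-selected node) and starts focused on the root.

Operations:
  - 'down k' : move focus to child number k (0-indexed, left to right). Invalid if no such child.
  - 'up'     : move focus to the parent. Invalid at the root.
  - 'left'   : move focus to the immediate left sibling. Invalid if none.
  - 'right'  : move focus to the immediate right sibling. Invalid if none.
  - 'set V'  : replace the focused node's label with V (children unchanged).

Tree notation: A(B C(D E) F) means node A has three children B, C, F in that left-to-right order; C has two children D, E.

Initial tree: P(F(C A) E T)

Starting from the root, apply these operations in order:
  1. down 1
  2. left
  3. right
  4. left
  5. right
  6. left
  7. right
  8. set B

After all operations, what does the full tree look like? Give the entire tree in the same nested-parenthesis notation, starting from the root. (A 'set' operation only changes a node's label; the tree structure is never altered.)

Answer: P(F(C A) B T)

Derivation:
Step 1 (down 1): focus=E path=1 depth=1 children=[] left=['F'] right=['T'] parent=P
Step 2 (left): focus=F path=0 depth=1 children=['C', 'A'] left=[] right=['E', 'T'] parent=P
Step 3 (right): focus=E path=1 depth=1 children=[] left=['F'] right=['T'] parent=P
Step 4 (left): focus=F path=0 depth=1 children=['C', 'A'] left=[] right=['E', 'T'] parent=P
Step 5 (right): focus=E path=1 depth=1 children=[] left=['F'] right=['T'] parent=P
Step 6 (left): focus=F path=0 depth=1 children=['C', 'A'] left=[] right=['E', 'T'] parent=P
Step 7 (right): focus=E path=1 depth=1 children=[] left=['F'] right=['T'] parent=P
Step 8 (set B): focus=B path=1 depth=1 children=[] left=['F'] right=['T'] parent=P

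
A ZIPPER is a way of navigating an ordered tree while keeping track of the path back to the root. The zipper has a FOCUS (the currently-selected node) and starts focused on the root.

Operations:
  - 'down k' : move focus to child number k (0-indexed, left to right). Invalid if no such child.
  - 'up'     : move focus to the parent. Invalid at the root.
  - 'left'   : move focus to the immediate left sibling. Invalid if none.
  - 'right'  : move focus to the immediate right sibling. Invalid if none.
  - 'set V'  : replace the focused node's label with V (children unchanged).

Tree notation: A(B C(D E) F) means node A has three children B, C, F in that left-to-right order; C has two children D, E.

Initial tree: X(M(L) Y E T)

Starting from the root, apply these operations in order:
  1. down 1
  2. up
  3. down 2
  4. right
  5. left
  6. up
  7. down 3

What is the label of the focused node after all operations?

Answer: T

Derivation:
Step 1 (down 1): focus=Y path=1 depth=1 children=[] left=['M'] right=['E', 'T'] parent=X
Step 2 (up): focus=X path=root depth=0 children=['M', 'Y', 'E', 'T'] (at root)
Step 3 (down 2): focus=E path=2 depth=1 children=[] left=['M', 'Y'] right=['T'] parent=X
Step 4 (right): focus=T path=3 depth=1 children=[] left=['M', 'Y', 'E'] right=[] parent=X
Step 5 (left): focus=E path=2 depth=1 children=[] left=['M', 'Y'] right=['T'] parent=X
Step 6 (up): focus=X path=root depth=0 children=['M', 'Y', 'E', 'T'] (at root)
Step 7 (down 3): focus=T path=3 depth=1 children=[] left=['M', 'Y', 'E'] right=[] parent=X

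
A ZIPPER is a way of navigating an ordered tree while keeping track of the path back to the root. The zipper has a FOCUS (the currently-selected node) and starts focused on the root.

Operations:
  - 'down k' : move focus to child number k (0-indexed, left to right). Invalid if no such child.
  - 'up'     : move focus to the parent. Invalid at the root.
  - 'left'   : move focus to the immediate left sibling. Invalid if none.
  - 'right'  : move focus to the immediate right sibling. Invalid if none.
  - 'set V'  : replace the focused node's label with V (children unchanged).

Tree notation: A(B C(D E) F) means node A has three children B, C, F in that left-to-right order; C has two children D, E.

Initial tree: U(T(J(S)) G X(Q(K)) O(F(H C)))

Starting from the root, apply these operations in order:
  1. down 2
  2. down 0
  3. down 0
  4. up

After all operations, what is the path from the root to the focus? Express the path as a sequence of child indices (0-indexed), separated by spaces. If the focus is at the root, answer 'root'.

Answer: 2 0

Derivation:
Step 1 (down 2): focus=X path=2 depth=1 children=['Q'] left=['T', 'G'] right=['O'] parent=U
Step 2 (down 0): focus=Q path=2/0 depth=2 children=['K'] left=[] right=[] parent=X
Step 3 (down 0): focus=K path=2/0/0 depth=3 children=[] left=[] right=[] parent=Q
Step 4 (up): focus=Q path=2/0 depth=2 children=['K'] left=[] right=[] parent=X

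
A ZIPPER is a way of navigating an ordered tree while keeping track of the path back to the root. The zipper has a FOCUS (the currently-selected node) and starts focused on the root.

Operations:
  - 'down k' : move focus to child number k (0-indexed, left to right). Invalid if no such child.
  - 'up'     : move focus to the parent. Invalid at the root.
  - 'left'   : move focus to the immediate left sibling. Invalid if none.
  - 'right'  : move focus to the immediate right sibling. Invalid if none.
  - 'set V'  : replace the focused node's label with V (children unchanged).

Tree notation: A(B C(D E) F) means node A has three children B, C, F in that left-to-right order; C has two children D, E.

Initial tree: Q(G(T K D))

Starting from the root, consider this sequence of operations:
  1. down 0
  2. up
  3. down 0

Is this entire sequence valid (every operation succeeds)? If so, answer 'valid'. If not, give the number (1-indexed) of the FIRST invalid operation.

Answer: valid

Derivation:
Step 1 (down 0): focus=G path=0 depth=1 children=['T', 'K', 'D'] left=[] right=[] parent=Q
Step 2 (up): focus=Q path=root depth=0 children=['G'] (at root)
Step 3 (down 0): focus=G path=0 depth=1 children=['T', 'K', 'D'] left=[] right=[] parent=Q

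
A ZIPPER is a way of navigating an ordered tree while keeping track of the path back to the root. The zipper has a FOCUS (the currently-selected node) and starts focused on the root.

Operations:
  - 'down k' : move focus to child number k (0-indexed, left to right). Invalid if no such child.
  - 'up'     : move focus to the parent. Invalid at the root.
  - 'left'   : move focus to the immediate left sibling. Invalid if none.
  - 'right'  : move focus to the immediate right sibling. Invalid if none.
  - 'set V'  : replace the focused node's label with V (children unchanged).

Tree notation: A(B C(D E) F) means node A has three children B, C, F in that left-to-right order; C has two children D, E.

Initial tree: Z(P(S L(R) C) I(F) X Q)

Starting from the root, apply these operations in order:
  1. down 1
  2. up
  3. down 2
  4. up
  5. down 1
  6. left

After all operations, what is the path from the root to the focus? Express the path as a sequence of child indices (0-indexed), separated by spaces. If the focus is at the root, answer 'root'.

Step 1 (down 1): focus=I path=1 depth=1 children=['F'] left=['P'] right=['X', 'Q'] parent=Z
Step 2 (up): focus=Z path=root depth=0 children=['P', 'I', 'X', 'Q'] (at root)
Step 3 (down 2): focus=X path=2 depth=1 children=[] left=['P', 'I'] right=['Q'] parent=Z
Step 4 (up): focus=Z path=root depth=0 children=['P', 'I', 'X', 'Q'] (at root)
Step 5 (down 1): focus=I path=1 depth=1 children=['F'] left=['P'] right=['X', 'Q'] parent=Z
Step 6 (left): focus=P path=0 depth=1 children=['S', 'L', 'C'] left=[] right=['I', 'X', 'Q'] parent=Z

Answer: 0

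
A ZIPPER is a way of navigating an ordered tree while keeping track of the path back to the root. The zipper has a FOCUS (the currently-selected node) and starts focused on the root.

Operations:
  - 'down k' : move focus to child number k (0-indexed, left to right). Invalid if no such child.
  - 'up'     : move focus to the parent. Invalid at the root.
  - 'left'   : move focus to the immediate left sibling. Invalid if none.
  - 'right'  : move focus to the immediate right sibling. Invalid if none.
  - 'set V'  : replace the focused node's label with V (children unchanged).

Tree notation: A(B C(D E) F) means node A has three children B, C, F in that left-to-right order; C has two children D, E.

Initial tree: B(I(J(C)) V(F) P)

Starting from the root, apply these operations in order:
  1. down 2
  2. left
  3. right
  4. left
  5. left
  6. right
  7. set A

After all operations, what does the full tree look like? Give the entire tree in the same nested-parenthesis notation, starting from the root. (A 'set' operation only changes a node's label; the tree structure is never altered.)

Answer: B(I(J(C)) A(F) P)

Derivation:
Step 1 (down 2): focus=P path=2 depth=1 children=[] left=['I', 'V'] right=[] parent=B
Step 2 (left): focus=V path=1 depth=1 children=['F'] left=['I'] right=['P'] parent=B
Step 3 (right): focus=P path=2 depth=1 children=[] left=['I', 'V'] right=[] parent=B
Step 4 (left): focus=V path=1 depth=1 children=['F'] left=['I'] right=['P'] parent=B
Step 5 (left): focus=I path=0 depth=1 children=['J'] left=[] right=['V', 'P'] parent=B
Step 6 (right): focus=V path=1 depth=1 children=['F'] left=['I'] right=['P'] parent=B
Step 7 (set A): focus=A path=1 depth=1 children=['F'] left=['I'] right=['P'] parent=B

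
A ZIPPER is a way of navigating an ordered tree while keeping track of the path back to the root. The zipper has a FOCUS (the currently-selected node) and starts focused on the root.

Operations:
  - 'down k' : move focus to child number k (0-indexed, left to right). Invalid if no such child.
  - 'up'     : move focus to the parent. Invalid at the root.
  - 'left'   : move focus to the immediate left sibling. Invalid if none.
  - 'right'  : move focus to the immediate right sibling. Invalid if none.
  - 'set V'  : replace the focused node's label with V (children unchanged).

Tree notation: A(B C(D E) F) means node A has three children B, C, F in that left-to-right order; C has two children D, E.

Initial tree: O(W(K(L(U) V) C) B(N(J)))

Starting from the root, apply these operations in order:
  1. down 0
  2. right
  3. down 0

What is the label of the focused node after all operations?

Answer: N

Derivation:
Step 1 (down 0): focus=W path=0 depth=1 children=['K', 'C'] left=[] right=['B'] parent=O
Step 2 (right): focus=B path=1 depth=1 children=['N'] left=['W'] right=[] parent=O
Step 3 (down 0): focus=N path=1/0 depth=2 children=['J'] left=[] right=[] parent=B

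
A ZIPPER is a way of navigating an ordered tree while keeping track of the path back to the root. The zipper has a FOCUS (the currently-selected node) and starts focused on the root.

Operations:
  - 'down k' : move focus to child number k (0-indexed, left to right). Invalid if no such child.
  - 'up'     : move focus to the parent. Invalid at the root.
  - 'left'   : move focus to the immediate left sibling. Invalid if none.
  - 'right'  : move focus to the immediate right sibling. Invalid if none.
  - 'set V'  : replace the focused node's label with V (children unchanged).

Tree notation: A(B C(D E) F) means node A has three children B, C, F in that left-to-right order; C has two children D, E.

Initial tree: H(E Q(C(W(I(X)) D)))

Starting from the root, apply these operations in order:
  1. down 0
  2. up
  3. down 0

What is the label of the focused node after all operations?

Step 1 (down 0): focus=E path=0 depth=1 children=[] left=[] right=['Q'] parent=H
Step 2 (up): focus=H path=root depth=0 children=['E', 'Q'] (at root)
Step 3 (down 0): focus=E path=0 depth=1 children=[] left=[] right=['Q'] parent=H

Answer: E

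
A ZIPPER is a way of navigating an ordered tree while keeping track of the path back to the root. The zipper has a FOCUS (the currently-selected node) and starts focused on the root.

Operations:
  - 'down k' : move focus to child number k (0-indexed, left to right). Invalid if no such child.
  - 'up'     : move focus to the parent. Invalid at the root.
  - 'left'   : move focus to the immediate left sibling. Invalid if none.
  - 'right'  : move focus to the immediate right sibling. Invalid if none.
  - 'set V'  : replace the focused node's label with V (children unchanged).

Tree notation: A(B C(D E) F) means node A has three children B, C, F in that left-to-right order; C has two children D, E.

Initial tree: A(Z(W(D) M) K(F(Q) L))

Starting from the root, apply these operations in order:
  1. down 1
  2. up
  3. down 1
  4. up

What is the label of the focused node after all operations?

Step 1 (down 1): focus=K path=1 depth=1 children=['F', 'L'] left=['Z'] right=[] parent=A
Step 2 (up): focus=A path=root depth=0 children=['Z', 'K'] (at root)
Step 3 (down 1): focus=K path=1 depth=1 children=['F', 'L'] left=['Z'] right=[] parent=A
Step 4 (up): focus=A path=root depth=0 children=['Z', 'K'] (at root)

Answer: A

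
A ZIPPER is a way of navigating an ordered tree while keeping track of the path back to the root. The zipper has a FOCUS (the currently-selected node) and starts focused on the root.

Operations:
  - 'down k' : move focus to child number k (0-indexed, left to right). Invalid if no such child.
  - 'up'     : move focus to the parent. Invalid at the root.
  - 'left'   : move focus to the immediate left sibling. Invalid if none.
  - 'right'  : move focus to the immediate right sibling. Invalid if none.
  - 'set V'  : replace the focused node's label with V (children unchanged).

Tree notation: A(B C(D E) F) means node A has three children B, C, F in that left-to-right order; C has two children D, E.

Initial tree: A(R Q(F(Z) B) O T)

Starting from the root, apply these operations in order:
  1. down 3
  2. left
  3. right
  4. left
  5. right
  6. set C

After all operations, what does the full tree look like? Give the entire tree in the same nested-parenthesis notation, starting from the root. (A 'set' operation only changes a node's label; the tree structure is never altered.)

Step 1 (down 3): focus=T path=3 depth=1 children=[] left=['R', 'Q', 'O'] right=[] parent=A
Step 2 (left): focus=O path=2 depth=1 children=[] left=['R', 'Q'] right=['T'] parent=A
Step 3 (right): focus=T path=3 depth=1 children=[] left=['R', 'Q', 'O'] right=[] parent=A
Step 4 (left): focus=O path=2 depth=1 children=[] left=['R', 'Q'] right=['T'] parent=A
Step 5 (right): focus=T path=3 depth=1 children=[] left=['R', 'Q', 'O'] right=[] parent=A
Step 6 (set C): focus=C path=3 depth=1 children=[] left=['R', 'Q', 'O'] right=[] parent=A

Answer: A(R Q(F(Z) B) O C)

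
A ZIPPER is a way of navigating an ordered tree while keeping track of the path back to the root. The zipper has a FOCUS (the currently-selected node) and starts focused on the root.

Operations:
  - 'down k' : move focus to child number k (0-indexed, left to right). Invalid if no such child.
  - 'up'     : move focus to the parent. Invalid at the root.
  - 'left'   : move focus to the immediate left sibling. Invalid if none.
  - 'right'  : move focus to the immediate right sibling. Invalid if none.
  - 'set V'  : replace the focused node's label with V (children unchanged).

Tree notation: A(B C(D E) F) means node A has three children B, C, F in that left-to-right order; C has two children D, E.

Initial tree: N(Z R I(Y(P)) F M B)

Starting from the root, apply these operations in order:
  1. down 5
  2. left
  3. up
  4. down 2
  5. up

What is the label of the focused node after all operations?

Step 1 (down 5): focus=B path=5 depth=1 children=[] left=['Z', 'R', 'I', 'F', 'M'] right=[] parent=N
Step 2 (left): focus=M path=4 depth=1 children=[] left=['Z', 'R', 'I', 'F'] right=['B'] parent=N
Step 3 (up): focus=N path=root depth=0 children=['Z', 'R', 'I', 'F', 'M', 'B'] (at root)
Step 4 (down 2): focus=I path=2 depth=1 children=['Y'] left=['Z', 'R'] right=['F', 'M', 'B'] parent=N
Step 5 (up): focus=N path=root depth=0 children=['Z', 'R', 'I', 'F', 'M', 'B'] (at root)

Answer: N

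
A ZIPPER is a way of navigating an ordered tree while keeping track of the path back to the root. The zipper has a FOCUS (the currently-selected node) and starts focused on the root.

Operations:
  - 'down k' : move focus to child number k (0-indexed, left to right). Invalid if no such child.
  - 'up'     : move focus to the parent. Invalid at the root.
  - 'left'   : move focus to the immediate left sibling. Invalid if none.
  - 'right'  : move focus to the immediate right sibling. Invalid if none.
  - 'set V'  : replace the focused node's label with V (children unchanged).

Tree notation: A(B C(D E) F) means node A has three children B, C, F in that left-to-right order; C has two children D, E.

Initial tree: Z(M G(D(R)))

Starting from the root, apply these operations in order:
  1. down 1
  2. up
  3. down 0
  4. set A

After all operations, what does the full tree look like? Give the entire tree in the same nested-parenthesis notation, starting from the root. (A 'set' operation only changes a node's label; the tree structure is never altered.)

Step 1 (down 1): focus=G path=1 depth=1 children=['D'] left=['M'] right=[] parent=Z
Step 2 (up): focus=Z path=root depth=0 children=['M', 'G'] (at root)
Step 3 (down 0): focus=M path=0 depth=1 children=[] left=[] right=['G'] parent=Z
Step 4 (set A): focus=A path=0 depth=1 children=[] left=[] right=['G'] parent=Z

Answer: Z(A G(D(R)))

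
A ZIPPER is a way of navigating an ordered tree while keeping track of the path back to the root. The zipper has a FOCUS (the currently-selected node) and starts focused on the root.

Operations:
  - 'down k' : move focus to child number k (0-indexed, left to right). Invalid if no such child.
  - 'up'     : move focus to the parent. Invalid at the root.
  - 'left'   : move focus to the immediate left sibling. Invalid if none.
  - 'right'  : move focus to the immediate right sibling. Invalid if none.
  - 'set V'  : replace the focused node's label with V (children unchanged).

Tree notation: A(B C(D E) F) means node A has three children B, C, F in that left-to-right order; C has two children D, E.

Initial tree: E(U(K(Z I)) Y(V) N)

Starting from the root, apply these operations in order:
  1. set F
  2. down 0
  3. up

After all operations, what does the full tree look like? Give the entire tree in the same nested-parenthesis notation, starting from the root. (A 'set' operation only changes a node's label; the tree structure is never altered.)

Step 1 (set F): focus=F path=root depth=0 children=['U', 'Y', 'N'] (at root)
Step 2 (down 0): focus=U path=0 depth=1 children=['K'] left=[] right=['Y', 'N'] parent=F
Step 3 (up): focus=F path=root depth=0 children=['U', 'Y', 'N'] (at root)

Answer: F(U(K(Z I)) Y(V) N)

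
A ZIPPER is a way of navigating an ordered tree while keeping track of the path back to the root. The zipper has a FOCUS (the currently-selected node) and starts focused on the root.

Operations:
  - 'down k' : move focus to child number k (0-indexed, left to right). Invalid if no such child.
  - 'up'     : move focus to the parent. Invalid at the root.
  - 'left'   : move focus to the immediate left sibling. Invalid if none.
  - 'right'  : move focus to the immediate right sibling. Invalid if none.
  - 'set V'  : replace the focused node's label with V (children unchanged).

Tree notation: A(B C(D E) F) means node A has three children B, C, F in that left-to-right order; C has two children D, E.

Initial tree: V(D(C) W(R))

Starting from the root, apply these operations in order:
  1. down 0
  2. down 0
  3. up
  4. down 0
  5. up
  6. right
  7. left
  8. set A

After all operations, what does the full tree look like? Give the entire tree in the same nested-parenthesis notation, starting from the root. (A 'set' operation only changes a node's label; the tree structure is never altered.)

Step 1 (down 0): focus=D path=0 depth=1 children=['C'] left=[] right=['W'] parent=V
Step 2 (down 0): focus=C path=0/0 depth=2 children=[] left=[] right=[] parent=D
Step 3 (up): focus=D path=0 depth=1 children=['C'] left=[] right=['W'] parent=V
Step 4 (down 0): focus=C path=0/0 depth=2 children=[] left=[] right=[] parent=D
Step 5 (up): focus=D path=0 depth=1 children=['C'] left=[] right=['W'] parent=V
Step 6 (right): focus=W path=1 depth=1 children=['R'] left=['D'] right=[] parent=V
Step 7 (left): focus=D path=0 depth=1 children=['C'] left=[] right=['W'] parent=V
Step 8 (set A): focus=A path=0 depth=1 children=['C'] left=[] right=['W'] parent=V

Answer: V(A(C) W(R))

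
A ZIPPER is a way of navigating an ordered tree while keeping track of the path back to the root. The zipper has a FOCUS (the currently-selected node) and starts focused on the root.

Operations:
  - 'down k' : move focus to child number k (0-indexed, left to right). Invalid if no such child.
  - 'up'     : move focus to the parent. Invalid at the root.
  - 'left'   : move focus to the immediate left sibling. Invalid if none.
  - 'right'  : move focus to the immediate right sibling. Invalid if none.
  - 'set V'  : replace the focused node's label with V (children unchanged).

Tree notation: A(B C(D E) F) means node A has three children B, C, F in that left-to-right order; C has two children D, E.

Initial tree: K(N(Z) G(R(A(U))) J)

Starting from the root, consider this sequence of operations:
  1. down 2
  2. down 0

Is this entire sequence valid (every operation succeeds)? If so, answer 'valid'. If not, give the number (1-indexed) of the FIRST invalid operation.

Answer: 2

Derivation:
Step 1 (down 2): focus=J path=2 depth=1 children=[] left=['N', 'G'] right=[] parent=K
Step 2 (down 0): INVALID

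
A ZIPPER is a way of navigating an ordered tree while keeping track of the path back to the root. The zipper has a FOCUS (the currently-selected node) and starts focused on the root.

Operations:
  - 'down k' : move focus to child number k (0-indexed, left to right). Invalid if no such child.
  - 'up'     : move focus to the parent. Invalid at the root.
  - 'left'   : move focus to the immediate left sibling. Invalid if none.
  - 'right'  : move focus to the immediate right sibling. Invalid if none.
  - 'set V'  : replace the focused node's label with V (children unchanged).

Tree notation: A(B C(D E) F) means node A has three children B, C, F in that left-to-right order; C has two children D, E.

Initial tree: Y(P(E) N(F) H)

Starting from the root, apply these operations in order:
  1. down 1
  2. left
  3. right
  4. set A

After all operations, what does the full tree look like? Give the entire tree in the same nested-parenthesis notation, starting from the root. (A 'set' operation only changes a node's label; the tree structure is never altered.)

Answer: Y(P(E) A(F) H)

Derivation:
Step 1 (down 1): focus=N path=1 depth=1 children=['F'] left=['P'] right=['H'] parent=Y
Step 2 (left): focus=P path=0 depth=1 children=['E'] left=[] right=['N', 'H'] parent=Y
Step 3 (right): focus=N path=1 depth=1 children=['F'] left=['P'] right=['H'] parent=Y
Step 4 (set A): focus=A path=1 depth=1 children=['F'] left=['P'] right=['H'] parent=Y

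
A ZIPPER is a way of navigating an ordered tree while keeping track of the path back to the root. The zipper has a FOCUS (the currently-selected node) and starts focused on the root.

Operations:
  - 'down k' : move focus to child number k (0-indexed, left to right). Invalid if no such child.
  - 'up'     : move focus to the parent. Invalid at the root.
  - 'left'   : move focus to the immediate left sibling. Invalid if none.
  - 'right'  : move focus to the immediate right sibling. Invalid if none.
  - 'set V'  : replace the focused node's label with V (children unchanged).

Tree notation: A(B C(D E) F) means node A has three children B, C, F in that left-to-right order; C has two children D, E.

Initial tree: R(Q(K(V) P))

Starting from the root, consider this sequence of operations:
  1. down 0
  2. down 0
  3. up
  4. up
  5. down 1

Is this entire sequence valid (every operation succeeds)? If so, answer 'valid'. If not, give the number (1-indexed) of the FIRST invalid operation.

Answer: 5

Derivation:
Step 1 (down 0): focus=Q path=0 depth=1 children=['K', 'P'] left=[] right=[] parent=R
Step 2 (down 0): focus=K path=0/0 depth=2 children=['V'] left=[] right=['P'] parent=Q
Step 3 (up): focus=Q path=0 depth=1 children=['K', 'P'] left=[] right=[] parent=R
Step 4 (up): focus=R path=root depth=0 children=['Q'] (at root)
Step 5 (down 1): INVALID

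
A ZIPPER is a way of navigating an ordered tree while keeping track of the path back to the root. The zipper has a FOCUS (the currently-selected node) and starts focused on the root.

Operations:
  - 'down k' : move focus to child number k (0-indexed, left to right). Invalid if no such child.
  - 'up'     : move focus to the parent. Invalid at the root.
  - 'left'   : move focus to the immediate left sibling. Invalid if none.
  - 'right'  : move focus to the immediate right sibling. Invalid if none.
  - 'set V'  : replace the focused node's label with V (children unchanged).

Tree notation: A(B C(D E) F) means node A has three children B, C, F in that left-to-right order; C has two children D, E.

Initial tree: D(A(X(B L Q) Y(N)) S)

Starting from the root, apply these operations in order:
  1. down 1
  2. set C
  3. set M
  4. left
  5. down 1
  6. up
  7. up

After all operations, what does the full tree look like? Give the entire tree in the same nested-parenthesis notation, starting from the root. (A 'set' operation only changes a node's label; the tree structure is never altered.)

Step 1 (down 1): focus=S path=1 depth=1 children=[] left=['A'] right=[] parent=D
Step 2 (set C): focus=C path=1 depth=1 children=[] left=['A'] right=[] parent=D
Step 3 (set M): focus=M path=1 depth=1 children=[] left=['A'] right=[] parent=D
Step 4 (left): focus=A path=0 depth=1 children=['X', 'Y'] left=[] right=['M'] parent=D
Step 5 (down 1): focus=Y path=0/1 depth=2 children=['N'] left=['X'] right=[] parent=A
Step 6 (up): focus=A path=0 depth=1 children=['X', 'Y'] left=[] right=['M'] parent=D
Step 7 (up): focus=D path=root depth=0 children=['A', 'M'] (at root)

Answer: D(A(X(B L Q) Y(N)) M)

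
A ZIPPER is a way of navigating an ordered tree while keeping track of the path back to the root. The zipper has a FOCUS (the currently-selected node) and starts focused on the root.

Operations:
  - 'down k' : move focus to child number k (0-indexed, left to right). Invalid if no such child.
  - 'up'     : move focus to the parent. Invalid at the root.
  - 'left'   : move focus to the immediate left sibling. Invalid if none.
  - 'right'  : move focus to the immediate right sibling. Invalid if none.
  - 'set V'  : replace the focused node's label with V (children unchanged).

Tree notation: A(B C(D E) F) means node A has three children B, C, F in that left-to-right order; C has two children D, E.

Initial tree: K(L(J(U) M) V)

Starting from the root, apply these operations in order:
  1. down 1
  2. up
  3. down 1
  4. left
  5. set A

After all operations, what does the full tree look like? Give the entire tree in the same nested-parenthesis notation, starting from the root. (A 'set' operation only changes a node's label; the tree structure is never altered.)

Answer: K(A(J(U) M) V)

Derivation:
Step 1 (down 1): focus=V path=1 depth=1 children=[] left=['L'] right=[] parent=K
Step 2 (up): focus=K path=root depth=0 children=['L', 'V'] (at root)
Step 3 (down 1): focus=V path=1 depth=1 children=[] left=['L'] right=[] parent=K
Step 4 (left): focus=L path=0 depth=1 children=['J', 'M'] left=[] right=['V'] parent=K
Step 5 (set A): focus=A path=0 depth=1 children=['J', 'M'] left=[] right=['V'] parent=K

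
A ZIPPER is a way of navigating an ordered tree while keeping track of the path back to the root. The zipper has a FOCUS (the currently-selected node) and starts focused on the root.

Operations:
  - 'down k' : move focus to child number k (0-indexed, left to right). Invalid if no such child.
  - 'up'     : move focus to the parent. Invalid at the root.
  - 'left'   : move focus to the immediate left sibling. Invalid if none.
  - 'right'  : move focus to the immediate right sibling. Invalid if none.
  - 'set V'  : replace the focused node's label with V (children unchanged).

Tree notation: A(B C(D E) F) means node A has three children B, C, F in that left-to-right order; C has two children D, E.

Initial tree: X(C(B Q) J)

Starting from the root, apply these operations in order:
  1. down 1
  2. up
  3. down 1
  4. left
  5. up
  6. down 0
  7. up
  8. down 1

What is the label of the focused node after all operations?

Step 1 (down 1): focus=J path=1 depth=1 children=[] left=['C'] right=[] parent=X
Step 2 (up): focus=X path=root depth=0 children=['C', 'J'] (at root)
Step 3 (down 1): focus=J path=1 depth=1 children=[] left=['C'] right=[] parent=X
Step 4 (left): focus=C path=0 depth=1 children=['B', 'Q'] left=[] right=['J'] parent=X
Step 5 (up): focus=X path=root depth=0 children=['C', 'J'] (at root)
Step 6 (down 0): focus=C path=0 depth=1 children=['B', 'Q'] left=[] right=['J'] parent=X
Step 7 (up): focus=X path=root depth=0 children=['C', 'J'] (at root)
Step 8 (down 1): focus=J path=1 depth=1 children=[] left=['C'] right=[] parent=X

Answer: J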